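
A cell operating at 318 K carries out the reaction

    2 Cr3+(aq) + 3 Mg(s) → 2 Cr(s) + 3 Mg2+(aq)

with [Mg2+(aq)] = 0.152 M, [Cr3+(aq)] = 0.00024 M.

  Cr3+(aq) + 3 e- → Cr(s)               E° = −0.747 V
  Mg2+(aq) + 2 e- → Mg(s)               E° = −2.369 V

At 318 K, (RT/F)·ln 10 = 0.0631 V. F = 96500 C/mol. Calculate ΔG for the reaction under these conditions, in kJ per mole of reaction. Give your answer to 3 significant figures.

With Cr³⁺/Cr reduced at the cathode, E°cell = −0.747 − (−2.369) = +1.622 V and n = 6.
Here Q = [Mg2+(aq)]^3 / [Cr3+(aq)]^2 = 6.1×10^4 (log Q = 4.785), giving E = +1.622 − (0.0631/6)·(4.785) = +1.5717 V.
Then ΔG = −nFE = −6 × 96500 × +1.5717 J/mol = −910 kJ/mol.

−910 kJ/mol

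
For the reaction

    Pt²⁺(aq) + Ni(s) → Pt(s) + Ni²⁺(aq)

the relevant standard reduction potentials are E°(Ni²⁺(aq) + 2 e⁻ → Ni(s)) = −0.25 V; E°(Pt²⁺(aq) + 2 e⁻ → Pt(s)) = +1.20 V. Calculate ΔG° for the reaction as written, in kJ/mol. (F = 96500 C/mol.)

In the reaction as written Pt²⁺(aq) is reduced, so the Pt²⁺/Pt couple is the cathode and Ni²⁺/Ni is the anode.
E°cell = +1.20 − (−0.25) = +1.45 V; balancing electrons gives n = 2.
ΔG° = −nFE°cell = −(2)(96500)(+1.45) J/mol = −280 kJ/mol.

−280 kJ/mol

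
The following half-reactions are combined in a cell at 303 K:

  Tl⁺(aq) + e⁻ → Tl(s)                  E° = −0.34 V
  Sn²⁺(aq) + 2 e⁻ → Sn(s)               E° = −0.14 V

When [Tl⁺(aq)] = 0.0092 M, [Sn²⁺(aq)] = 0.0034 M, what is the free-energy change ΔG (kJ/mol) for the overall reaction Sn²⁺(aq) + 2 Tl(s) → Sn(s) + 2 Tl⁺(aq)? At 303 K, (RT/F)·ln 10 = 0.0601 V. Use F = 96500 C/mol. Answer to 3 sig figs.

−47.9 kJ/mol

The standard cell potential is −0.14 − (−0.34) = +0.20 V, with n = 2 electrons in the balanced equation.
The reaction quotient is [Tl⁺(aq)]^2 / [Sn²⁺(aq)] = 0.0249; by Nernst, E = +0.20 − (0.0601/2)(−1.604) = +0.2482 V.
Then ΔG = −nFE = −2 × 96500 × +0.2482 J/mol = −47.9 kJ/mol.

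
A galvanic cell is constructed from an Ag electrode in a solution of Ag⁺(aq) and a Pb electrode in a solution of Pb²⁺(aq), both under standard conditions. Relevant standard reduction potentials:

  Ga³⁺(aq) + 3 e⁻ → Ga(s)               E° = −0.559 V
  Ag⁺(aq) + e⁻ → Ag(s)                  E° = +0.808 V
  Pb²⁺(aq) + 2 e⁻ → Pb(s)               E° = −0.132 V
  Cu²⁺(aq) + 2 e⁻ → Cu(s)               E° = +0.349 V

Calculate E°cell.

+0.940 V

The Ag⁺/Ag couple has the higher E°, so Ag ion is reduced (cathode) and Pb is oxidized (anode).
E°cell = E°(cathode) − E°(anode) = +0.808 − (−0.132) = +0.940 V.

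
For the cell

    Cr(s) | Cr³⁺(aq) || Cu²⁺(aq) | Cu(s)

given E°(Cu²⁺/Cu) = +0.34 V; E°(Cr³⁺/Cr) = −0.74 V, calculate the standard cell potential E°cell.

By convention the left-hand electrode in cell notation is the anode (oxidation) and the right-hand electrode is the cathode (reduction).
E°cell = E°(right) − E°(left) = +0.34 − (−0.74) = +1.08 V.

+1.08 V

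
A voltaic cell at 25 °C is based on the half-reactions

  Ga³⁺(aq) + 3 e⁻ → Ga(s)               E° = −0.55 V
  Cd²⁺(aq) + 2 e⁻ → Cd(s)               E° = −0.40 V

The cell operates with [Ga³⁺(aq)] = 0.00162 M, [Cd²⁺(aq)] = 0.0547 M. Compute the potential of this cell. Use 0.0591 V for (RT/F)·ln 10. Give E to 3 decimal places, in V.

+0.168 V

Cd²⁺/Cd is reduced (cathode, E° = −0.40 V) and Ga³⁺/Ga is oxidized (anode).
E°cell = E°cat − E°an = −0.40 − (−0.55) = +0.15 V; n = 6.
Balancing gives 3 Cd²⁺(aq) + 2 Ga(s) → 3 Cd(s) + 2 Ga³⁺(aq); hence Q = [Ga³⁺(aq)]^2 / [Cd²⁺(aq)]^3 = 0.016 (log Q = −1.795).
Applying E = E° − (RT ln10/nF)·log Q gives +0.15 − (0.0591/6)(−1.795) = +0.168 V.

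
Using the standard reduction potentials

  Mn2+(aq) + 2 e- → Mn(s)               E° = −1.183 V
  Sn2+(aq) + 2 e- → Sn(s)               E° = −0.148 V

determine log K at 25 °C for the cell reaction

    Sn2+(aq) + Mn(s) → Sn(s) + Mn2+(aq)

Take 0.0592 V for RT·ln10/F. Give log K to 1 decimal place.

The Sn²⁺/Sn couple is reduced (cathode); E°cell = −0.148 − (−1.183) = +1.035 V with n = 2.
At equilibrium E = 0, so log K = nE°cell / 0.0592 = (2)(+1.035) / 0.0592 = 35.0.

log K = 35.0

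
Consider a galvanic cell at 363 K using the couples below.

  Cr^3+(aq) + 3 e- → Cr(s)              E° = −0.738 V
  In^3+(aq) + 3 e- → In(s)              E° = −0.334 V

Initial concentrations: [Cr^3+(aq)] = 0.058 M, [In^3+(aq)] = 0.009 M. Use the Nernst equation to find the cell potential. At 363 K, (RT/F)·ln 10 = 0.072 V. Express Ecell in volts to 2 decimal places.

In³⁺/In is reduced (cathode, E° = −0.334 V) and Cr³⁺/Cr is oxidized (anode).
E°cell = −0.334 − (−0.738) = +0.404 V, with n = 3 electrons transferred.
For the overall reaction In^3+(aq) + Cr(s) → In(s) + Cr^3+(aq), Q = [Cr^3+(aq)] / [In^3+(aq)] = 6.44, giving log Q = 0.809.
Applying E = E° − (RT ln10/nF)·log Q gives +0.404 − (0.072/3)(0.809) = +0.38 V.

+0.38 V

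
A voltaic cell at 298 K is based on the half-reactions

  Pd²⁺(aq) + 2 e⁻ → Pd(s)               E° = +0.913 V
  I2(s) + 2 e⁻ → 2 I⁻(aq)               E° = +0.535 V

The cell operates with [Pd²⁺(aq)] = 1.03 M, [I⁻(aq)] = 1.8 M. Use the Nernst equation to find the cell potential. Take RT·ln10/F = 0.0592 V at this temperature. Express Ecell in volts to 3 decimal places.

+0.393 V

Pd²⁺/Pd is reduced (cathode, E° = +0.913 V) and I₂/I⁻ is oxidized (anode).
E°cell = +0.913 − (+0.535) = +0.378 V, with n = 2 electrons transferred.
Balancing gives Pd²⁺(aq) + 2 I⁻(aq) → Pd(s) + I2(s); hence Q = 1 / ([Pd²⁺(aq)]·[I⁻(aq)]^2) = 0.3 (log Q = −0.523).
Applying E = E° − (RT ln10/nF)·log Q gives +0.378 − (0.0592/2)(−0.523) = +0.393 V.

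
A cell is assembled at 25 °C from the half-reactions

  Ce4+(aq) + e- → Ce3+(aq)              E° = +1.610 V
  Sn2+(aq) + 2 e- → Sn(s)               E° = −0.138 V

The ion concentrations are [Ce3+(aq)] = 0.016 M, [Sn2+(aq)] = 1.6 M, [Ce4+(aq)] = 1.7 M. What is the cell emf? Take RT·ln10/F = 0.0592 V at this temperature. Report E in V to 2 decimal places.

+1.86 V

Since E°(Ce⁴⁺/Ce³⁺) > E°(Sn²⁺/Sn), Ce⁴⁺/Ce³⁺ serves as the cathode.
E°cell = +1.610 − (−0.138) = +1.748 V, with n = 2 electrons transferred.
The balanced reaction is 2 Ce4+(aq) + Sn(s) → 2 Ce3+(aq) + Sn2+(aq), so Q = ([Ce3+(aq)]^2·[Sn2+(aq)]) / [Ce4+(aq)]^2 = 0.000142 and log Q = −3.849.
Applying E = E° − (RT ln10/nF)·log Q gives +1.748 − (0.0592/2)(−3.849) = +1.86 V.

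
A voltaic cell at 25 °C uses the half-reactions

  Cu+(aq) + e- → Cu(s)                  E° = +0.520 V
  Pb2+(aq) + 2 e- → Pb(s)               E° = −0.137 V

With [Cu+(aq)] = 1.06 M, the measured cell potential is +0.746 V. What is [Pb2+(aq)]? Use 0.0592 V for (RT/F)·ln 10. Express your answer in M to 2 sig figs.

0.0011 M

Cu⁺/Cu is the cathode (higher E°); E°cell = +0.520 − (−0.137) = +0.657 V with n = 2.
Rearranging E = E° − (0.0592/n)·log Q gives log Q = 2(+0.657 − (+0.746))/0.0592 = −3.007.
Balancing electrons gives 2 Cu+(aq) + Pb(s) → 2 Cu(s) + Pb2+(aq); thus Q = [Pb2+(aq)] / [Cu+(aq)]^2.
Substituting the known concentrations and solving, log [Pb2+(aq)] = −2.956 and [Pb2+(aq)] = 0.0011 M.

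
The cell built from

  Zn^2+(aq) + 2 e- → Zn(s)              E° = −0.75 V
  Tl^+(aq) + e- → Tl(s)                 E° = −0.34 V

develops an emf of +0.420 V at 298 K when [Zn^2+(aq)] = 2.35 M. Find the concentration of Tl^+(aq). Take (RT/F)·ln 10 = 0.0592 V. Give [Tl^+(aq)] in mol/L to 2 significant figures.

2.3 M

The Tl⁺/Tl couple has the larger reduction potential, so it is the cathode: E°cell = −0.34 − (−0.75) = +0.41 V and n = 2.
Rearranging E = E° − (0.0592/n)·log Q gives log Q = 2(+0.41 − (+0.420))/0.0592 = −0.338.
For 2 Tl^+(aq) + Zn(s) → 2 Tl(s) + Zn^2+(aq), the reaction quotient is Q = [Zn^2+(aq)] / [Tl^+(aq)]^2.
Isolating [Tl^+(aq)] in Q = 10^{−0.338} yields log [Tl^+(aq)] = 0.355, i.e. 2.3 M.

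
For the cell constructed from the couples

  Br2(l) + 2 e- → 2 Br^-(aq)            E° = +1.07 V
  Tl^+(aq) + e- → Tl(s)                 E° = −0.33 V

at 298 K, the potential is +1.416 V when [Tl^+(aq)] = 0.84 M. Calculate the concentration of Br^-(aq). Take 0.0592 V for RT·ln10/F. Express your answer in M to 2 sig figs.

0.64 M

With Br₂/Br⁻ at the cathode and Tl⁺/Tl at the anode, E°cell = +1.07 − (−0.33) = +1.40 V (n = 2).
From the Nernst equation, log Q = n(E° − E)/0.0592 = 2·(+1.40 − (+1.416))/0.0592 = −0.541.
The balanced reaction is Br2(l) + 2 Tl(s) → 2 Br^-(aq) + 2 Tl^+(aq), so Q = [Br^-(aq)]^2·[Tl^+(aq)]^2.
Substituting the known concentrations and solving, log [Br^-(aq)] = −0.195 and [Br^-(aq)] = 0.64 M.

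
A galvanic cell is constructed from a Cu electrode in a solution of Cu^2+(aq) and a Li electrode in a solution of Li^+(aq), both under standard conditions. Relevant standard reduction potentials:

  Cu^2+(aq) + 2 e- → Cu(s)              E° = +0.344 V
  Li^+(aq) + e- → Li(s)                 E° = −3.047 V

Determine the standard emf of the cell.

+3.391 V

Of the two couples in this cell, the one with the more positive reduction potential is reduced at the cathode: here that is Cu²⁺/Cu (+0.344 V); Li⁺/Li (−3.047 V) is the anode.
E°cell = E°(cathode) − E°(anode) = +0.344 − (−3.047) = +3.391 V.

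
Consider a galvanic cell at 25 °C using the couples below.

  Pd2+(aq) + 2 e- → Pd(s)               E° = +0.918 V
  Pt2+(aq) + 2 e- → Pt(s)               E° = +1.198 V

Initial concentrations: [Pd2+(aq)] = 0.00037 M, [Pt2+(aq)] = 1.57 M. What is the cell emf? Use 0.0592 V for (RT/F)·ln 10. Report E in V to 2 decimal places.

The Pt²⁺/Pt couple has the more positive E°, so it is the cathode; Pd²⁺/Pd is the anode.
E°cell = E°cat − E°an = +1.198 − (+0.918) = +0.280 V; n = 2.
The balanced reaction is Pt2+(aq) + Pd(s) → Pt(s) + Pd2+(aq), so Q = [Pd2+(aq)] / [Pt2+(aq)] = 0.000236 and log Q = −3.628.
Applying E = E° − (RT ln10/nF)·log Q gives +0.280 − (0.0592/2)(−3.628) = +0.39 V.

+0.39 V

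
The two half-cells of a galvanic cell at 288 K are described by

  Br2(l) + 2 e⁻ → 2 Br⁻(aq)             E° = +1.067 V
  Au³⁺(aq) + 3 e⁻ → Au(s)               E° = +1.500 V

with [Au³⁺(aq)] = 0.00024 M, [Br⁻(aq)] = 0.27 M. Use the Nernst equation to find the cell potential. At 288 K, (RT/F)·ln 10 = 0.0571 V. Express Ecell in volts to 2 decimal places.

+0.33 V

The Au³⁺/Au couple has the more positive E°, so it is the cathode; Br₂/Br⁻ is the anode.
E°cell = E°cat − E°an = +1.500 − (+1.067) = +0.433 V; n = 6.
Balancing gives 2 Au³⁺(aq) + 6 Br⁻(aq) → 2 Au(s) + 3 Br2(l); hence Q = 1 / ([Au³⁺(aq)]^2·[Br⁻(aq)]^6) = 4.48×10^10 (log Q = 10.651).
E = E° − (0.0571/n)·log Q = +0.433 − (0.0571/6)(10.651) = +0.33 V.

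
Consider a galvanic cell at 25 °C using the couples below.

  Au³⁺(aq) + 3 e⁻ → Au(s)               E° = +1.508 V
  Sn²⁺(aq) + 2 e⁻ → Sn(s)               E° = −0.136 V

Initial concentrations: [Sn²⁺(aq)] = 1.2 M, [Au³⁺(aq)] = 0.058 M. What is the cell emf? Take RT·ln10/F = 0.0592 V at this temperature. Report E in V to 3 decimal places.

+1.617 V

The Au³⁺/Au couple has the more positive E°, so it is the cathode; Sn²⁺/Sn is the anode.
E°cell = +1.508 − (−0.136) = +1.644 V, with n = 6 electrons transferred.
For the overall reaction 2 Au³⁺(aq) + 3 Sn(s) → 2 Au(s) + 3 Sn²⁺(aq), Q = [Sn²⁺(aq)]^3 / [Au³⁺(aq)]^2 = 514, giving log Q = 2.711.
By the Nernst equation, E = +1.644 − (0.0592/6)·(2.711) = +1.617 V.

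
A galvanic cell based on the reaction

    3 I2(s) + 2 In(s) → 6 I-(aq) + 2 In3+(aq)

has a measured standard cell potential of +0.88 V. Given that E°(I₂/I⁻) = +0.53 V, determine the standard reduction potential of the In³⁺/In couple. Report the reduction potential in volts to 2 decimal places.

−0.35 V

In the reaction as written the I₂/I⁻ couple is reduced (cathode) and In³⁺/In is oxidized (anode), so E°cell = E°(I₂/I⁻) − E°(In³⁺/In).
E°(In³⁺/In) = E°(cathode) − E°cell = +0.53 − (+0.88) = −0.35 V.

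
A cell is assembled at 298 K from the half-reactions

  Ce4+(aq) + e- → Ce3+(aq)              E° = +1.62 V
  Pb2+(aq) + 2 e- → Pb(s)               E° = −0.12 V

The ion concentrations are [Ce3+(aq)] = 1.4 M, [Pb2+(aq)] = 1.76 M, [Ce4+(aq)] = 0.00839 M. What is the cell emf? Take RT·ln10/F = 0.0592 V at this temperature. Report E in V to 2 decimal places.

+1.60 V

Ce⁴⁺/Ce³⁺ is reduced (cathode, E° = +1.62 V) and Pb²⁺/Pb is oxidized (anode).
The standard potential is +1.62 − (−0.12) = +1.74 V and the balanced reaction transfers n = 2 electrons.
Balancing gives 2 Ce4+(aq) + Pb(s) → 2 Ce3+(aq) + Pb2+(aq); hence Q = ([Ce3+(aq)]^2·[Pb2+(aq)]) / [Ce4+(aq)]^2 = 4.9×10^4 (log Q = 4.690).
By the Nernst equation, E = +1.74 − (0.0592/2)·(4.690) = +1.60 V.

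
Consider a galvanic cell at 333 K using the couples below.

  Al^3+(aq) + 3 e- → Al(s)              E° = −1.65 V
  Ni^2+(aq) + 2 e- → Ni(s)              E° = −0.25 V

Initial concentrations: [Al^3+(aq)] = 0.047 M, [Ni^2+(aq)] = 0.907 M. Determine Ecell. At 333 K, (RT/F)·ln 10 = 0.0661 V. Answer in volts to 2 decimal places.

+1.43 V

Ni²⁺/Ni is reduced (cathode, E° = −0.25 V) and Al³⁺/Al is oxidized (anode).
The standard potential is −0.25 − (−1.65) = +1.40 V and the balanced reaction transfers n = 6 electrons.
Balancing gives 3 Ni^2+(aq) + 2 Al(s) → 3 Ni(s) + 2 Al^3+(aq); hence Q = [Al^3+(aq)]^2 / [Ni^2+(aq)]^3 = 0.00296 (log Q = −2.529).
Applying E = E° − (RT ln10/nF)·log Q gives +1.40 − (0.0661/6)(−2.529) = +1.43 V.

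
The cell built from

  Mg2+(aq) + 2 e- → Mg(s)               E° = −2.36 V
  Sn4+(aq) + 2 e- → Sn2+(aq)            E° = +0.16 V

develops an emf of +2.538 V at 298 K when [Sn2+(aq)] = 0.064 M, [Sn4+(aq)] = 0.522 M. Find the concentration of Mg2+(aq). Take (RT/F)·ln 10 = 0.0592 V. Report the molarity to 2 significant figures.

2.0 M

Sn⁴⁺/Sn²⁺ is the cathode (higher E°); E°cell = +0.16 − (−2.36) = +2.52 V with n = 2.
From the Nernst equation, log Q = n(E° − E)/0.0592 = 2·(+2.52 − (+2.538))/0.0592 = −0.608.
Balancing electrons gives Sn4+(aq) + Mg(s) → Sn2+(aq) + Mg2+(aq); thus Q = ([Sn2+(aq)]·[Mg2+(aq)]) / [Sn4+(aq)].
Solving for the unknown gives log [Mg2+(aq)] = 0.303, so [Mg2+(aq)] ≈ 2.0 M.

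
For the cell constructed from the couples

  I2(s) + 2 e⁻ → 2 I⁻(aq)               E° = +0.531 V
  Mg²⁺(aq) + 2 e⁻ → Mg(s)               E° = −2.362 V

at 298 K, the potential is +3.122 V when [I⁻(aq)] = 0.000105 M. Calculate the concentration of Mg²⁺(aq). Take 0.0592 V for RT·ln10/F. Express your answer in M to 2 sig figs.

1.7 M

I₂/I⁻ is the cathode (higher E°); E°cell = +0.531 − (−2.362) = +2.893 V with n = 2.
Rearranging E = E° − (0.0592/n)·log Q gives log Q = 2(+2.893 − (+3.122))/0.0592 = −7.736.
For I2(s) + Mg(s) → 2 I⁻(aq) + Mg²⁺(aq), the reaction quotient is Q = [I⁻(aq)]^2·[Mg²⁺(aq)].
Solving for the unknown gives log [Mg²⁺(aq)] = 0.222, so [Mg²⁺(aq)] ≈ 1.7 M.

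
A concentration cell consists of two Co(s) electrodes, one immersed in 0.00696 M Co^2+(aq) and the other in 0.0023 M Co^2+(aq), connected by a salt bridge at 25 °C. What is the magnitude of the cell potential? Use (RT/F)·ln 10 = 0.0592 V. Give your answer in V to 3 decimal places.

For a concentration cell E°cell = 0, since both electrodes use the same couple.
The compartment with the higher Co^2+(aq) concentration (0.00696 M) acts as the cathode; ions are reduced there and produced at the dilute (0.0023 M) anode.
With n = 2, Ecell = −(0.0592/2)·log([dilute]/[conc]) = −(0.0592/2)·log(0.0023/0.00696) = +0.014 V.

0.014 V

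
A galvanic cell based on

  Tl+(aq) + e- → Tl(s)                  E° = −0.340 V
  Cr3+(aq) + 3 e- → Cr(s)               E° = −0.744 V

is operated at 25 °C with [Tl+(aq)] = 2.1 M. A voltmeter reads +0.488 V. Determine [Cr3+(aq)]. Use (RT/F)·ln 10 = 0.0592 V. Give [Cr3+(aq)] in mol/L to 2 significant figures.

0.00051 M

The Tl⁺/Tl couple has the larger reduction potential, so it is the cathode: E°cell = −0.340 − (−0.744) = +0.404 V and n = 3.
Rearranging E = E° − (0.0592/n)·log Q gives log Q = 3(+0.404 − (+0.488))/0.0592 = −4.257.
The balanced reaction is 3 Tl+(aq) + Cr(s) → 3 Tl(s) + Cr3+(aq), so Q = [Cr3+(aq)] / [Tl+(aq)]^3.
Solving for the unknown gives log [Cr3+(aq)] = −3.290, so [Cr3+(aq)] ≈ 0.00051 M.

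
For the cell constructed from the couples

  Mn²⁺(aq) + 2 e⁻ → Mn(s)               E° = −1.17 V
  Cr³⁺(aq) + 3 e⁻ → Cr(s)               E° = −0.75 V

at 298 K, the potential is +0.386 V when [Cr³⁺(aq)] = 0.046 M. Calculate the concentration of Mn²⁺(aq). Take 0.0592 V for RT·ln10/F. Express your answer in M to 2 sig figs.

With Cr³⁺/Cr at the cathode and Mn²⁺/Mn at the anode, E°cell = −0.75 − (−1.17) = +0.42 V (n = 6).
From the Nernst equation, log Q = n(E° − E)/0.0592 = 6·(+0.42 − (+0.386))/0.0592 = 3.446.
Balancing electrons gives 2 Cr³⁺(aq) + 3 Mn(s) → 2 Cr(s) + 3 Mn²⁺(aq); thus Q = [Mn²⁺(aq)]^3 / [Cr³⁺(aq)]^2.
Substituting the known concentrations and solving, log [Mn²⁺(aq)] = 0.257 and [Mn²⁺(aq)] = 1.8 M.

1.8 M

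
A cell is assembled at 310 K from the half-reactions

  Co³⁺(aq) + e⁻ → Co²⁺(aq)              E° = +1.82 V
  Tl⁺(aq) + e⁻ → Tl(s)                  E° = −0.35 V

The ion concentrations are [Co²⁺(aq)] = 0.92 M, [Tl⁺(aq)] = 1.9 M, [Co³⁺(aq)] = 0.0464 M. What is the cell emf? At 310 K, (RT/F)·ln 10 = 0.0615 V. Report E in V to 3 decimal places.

+2.073 V

The Co³⁺/Co²⁺ couple has the more positive E°, so it is the cathode; Tl⁺/Tl is the anode.
E°cell = E°cat − E°an = +1.82 − (−0.35) = +2.17 V; n = 1.
For the overall reaction Co³⁺(aq) + Tl(s) → Co²⁺(aq) + Tl⁺(aq), Q = ([Co²⁺(aq)]·[Tl⁺(aq)]) / [Co³⁺(aq)] = 37.7, giving log Q = 1.576.
E = E° − (0.0615/n)·log Q = +2.17 − (0.0615/1)(1.576) = +2.073 V.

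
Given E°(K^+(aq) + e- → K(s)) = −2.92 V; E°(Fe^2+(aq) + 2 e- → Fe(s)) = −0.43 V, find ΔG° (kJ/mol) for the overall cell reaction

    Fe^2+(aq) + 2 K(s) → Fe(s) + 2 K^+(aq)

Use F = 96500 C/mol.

In the reaction as written Fe^2+(aq) is reduced, so the Fe²⁺/Fe couple is the cathode and K⁺/K is the anode.
E°cell = −0.43 − (−2.92) = +2.49 V; balancing electrons gives n = 2.
ΔG° = −nFE°cell = −(2)(96500)(+2.49) J/mol = −481 kJ/mol.

−481 kJ/mol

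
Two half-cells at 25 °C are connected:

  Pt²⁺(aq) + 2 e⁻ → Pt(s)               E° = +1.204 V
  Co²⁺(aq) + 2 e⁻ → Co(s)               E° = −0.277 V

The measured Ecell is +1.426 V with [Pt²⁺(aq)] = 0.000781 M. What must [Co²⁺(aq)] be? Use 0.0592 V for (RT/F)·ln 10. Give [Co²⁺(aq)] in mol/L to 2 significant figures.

0.056 M

With Pt²⁺/Pt at the cathode and Co²⁺/Co at the anode, E°cell = +1.204 − (−0.277) = +1.481 V (n = 2).
Rearranging E = E° − (0.0592/n)·log Q gives log Q = 2(+1.481 − (+1.426))/0.0592 = 1.858.
For Pt²⁺(aq) + Co(s) → Pt(s) + Co²⁺(aq), the reaction quotient is Q = [Co²⁺(aq)] / [Pt²⁺(aq)].
Isolating [Co²⁺(aq)] in Q = 10^{1.858} yields log [Co²⁺(aq)] = −1.249, i.e. 0.056 M.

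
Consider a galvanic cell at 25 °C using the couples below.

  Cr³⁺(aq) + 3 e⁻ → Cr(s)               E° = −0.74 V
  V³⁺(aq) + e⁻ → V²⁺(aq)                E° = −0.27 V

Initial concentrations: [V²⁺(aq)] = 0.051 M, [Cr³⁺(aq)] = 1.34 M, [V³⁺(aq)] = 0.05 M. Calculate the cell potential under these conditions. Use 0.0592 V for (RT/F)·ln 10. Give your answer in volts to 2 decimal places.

The V³⁺/V²⁺ couple has the more positive E°, so it is the cathode; Cr³⁺/Cr is the anode.
The standard potential is −0.27 − (−0.74) = +0.47 V and the balanced reaction transfers n = 3 electrons.
For the overall reaction 3 V³⁺(aq) + Cr(s) → 3 V²⁺(aq) + Cr³⁺(aq), Q = ([V²⁺(aq)]^3·[Cr³⁺(aq)]) / [V³⁺(aq)]^3 = 1.42, giving log Q = 0.153.
E = E° − (0.0592/n)·log Q = +0.47 − (0.0592/3)(0.153) = +0.47 V.

+0.47 V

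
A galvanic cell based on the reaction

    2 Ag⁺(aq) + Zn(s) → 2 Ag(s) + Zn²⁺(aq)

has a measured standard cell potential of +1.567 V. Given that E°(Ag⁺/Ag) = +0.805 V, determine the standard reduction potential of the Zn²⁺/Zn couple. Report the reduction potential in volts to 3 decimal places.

In the reaction as written the Ag⁺/Ag couple is reduced (cathode) and Zn²⁺/Zn is oxidized (anode), so E°cell = E°(Ag⁺/Ag) − E°(Zn²⁺/Zn).
E°(Zn²⁺/Zn) = E°(cathode) − E°cell = +0.805 − (+1.567) = −0.762 V.

−0.762 V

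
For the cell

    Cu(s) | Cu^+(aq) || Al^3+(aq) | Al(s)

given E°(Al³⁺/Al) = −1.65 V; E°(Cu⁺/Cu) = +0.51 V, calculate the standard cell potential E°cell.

−2.16 V

By convention the left-hand electrode in cell notation is the anode (oxidation) and the right-hand electrode is the cathode (reduction).
E°cell = E°(right) − E°(left) = −1.65 − (+0.51) = −2.16 V.
The negative sign shows that, as written, the cell would require an external voltage to drive the reaction.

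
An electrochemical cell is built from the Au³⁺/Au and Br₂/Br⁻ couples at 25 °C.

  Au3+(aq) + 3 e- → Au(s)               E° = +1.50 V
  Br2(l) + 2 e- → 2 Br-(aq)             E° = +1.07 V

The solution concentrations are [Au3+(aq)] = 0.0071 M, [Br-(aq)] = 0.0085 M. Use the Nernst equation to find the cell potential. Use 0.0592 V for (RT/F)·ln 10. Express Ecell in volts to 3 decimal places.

+0.265 V

Au³⁺/Au is reduced (cathode, E° = +1.50 V) and Br₂/Br⁻ is oxidized (anode).
E°cell = +1.50 − (+1.07) = +0.43 V, with n = 6 electrons transferred.
The balanced reaction is 2 Au3+(aq) + 6 Br-(aq) → 2 Au(s) + 3 Br2(l), so Q = 1 / ([Au3+(aq)]^2·[Br-(aq)]^6) = 5.26×10^16 and log Q = 16.721.
E = E° − (0.0592/n)·log Q = +0.43 − (0.0592/6)(16.721) = +0.265 V.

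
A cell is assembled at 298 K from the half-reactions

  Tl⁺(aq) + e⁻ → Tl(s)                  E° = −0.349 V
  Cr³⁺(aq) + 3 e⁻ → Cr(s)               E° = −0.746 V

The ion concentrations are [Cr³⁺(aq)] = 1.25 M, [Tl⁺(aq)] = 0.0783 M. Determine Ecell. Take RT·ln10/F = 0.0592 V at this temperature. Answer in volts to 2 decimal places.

+0.33 V

Since E°(Tl⁺/Tl) > E°(Cr³⁺/Cr), Tl⁺/Tl serves as the cathode.
E°cell = −0.349 − (−0.746) = +0.397 V, with n = 3 electrons transferred.
For the overall reaction 3 Tl⁺(aq) + Cr(s) → 3 Tl(s) + Cr³⁺(aq), Q = [Cr³⁺(aq)] / [Tl⁺(aq)]^3 = 2.6×10^3, giving log Q = 3.416.
Applying E = E° − (RT ln10/nF)·log Q gives +0.397 − (0.0592/3)(3.416) = +0.33 V.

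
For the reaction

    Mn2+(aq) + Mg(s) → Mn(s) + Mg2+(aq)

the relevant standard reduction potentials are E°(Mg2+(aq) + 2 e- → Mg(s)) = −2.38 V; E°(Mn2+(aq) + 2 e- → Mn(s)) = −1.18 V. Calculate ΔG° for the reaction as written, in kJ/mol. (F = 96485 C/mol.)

In the reaction as written Mn2+(aq) is reduced, so the Mn²⁺/Mn couple is the cathode and Mg²⁺/Mg is the anode.
E°cell = −1.18 − (−2.38) = +1.20 V; balancing electrons gives n = 2.
ΔG° = −nFE°cell = −(2)(96485)(+1.20) J/mol = −232 kJ/mol.

−232 kJ/mol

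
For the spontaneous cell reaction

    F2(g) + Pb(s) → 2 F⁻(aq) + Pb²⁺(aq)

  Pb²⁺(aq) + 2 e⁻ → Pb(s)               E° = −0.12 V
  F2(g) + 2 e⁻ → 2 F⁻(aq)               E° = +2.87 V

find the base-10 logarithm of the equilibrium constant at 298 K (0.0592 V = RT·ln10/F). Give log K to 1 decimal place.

log K = 101.0

The F₂/F⁻ couple is reduced (cathode); E°cell = +2.87 − (−0.12) = +2.99 V with n = 2.
At equilibrium E = 0, so log K = nE°cell / 0.0592 = (2)(+2.99) / 0.0592 = 101.0.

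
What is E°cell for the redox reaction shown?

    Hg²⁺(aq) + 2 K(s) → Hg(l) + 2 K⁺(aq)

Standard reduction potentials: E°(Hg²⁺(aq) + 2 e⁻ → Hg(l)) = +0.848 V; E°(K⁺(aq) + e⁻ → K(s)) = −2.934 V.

+3.782 V

In the reaction as written, Hg²⁺(aq) is reduced (cathode) and K⁺(aq) is produced by oxidation at the anode.
E°cell = E°(cathode) − E°(anode) = +0.848 − (−2.934) = +3.782 V.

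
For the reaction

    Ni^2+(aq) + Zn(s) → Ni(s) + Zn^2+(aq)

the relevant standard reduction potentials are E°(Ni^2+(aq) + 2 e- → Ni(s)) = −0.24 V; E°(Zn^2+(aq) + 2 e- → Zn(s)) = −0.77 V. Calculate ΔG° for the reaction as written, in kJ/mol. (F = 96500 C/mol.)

−102 kJ/mol

In the reaction as written Ni^2+(aq) is reduced, so the Ni²⁺/Ni couple is the cathode and Zn²⁺/Zn is the anode.
E°cell = −0.24 − (−0.77) = +0.53 V; balancing electrons gives n = 2.
ΔG° = −nFE°cell = −(2)(96500)(+0.53) J/mol = −102 kJ/mol.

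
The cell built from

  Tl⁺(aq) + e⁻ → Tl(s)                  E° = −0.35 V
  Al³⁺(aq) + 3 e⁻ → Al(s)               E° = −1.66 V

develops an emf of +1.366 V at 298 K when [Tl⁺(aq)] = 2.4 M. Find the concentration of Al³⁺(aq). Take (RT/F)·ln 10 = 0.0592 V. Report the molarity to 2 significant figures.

The Tl⁺/Tl couple has the larger reduction potential, so it is the cathode: E°cell = −0.35 − (−1.66) = +1.31 V and n = 3.
Since E = E° − (0.0592/n)·log Q, log Q = n(E° − E)/0.0592 = −2.838.
Balancing electrons gives 3 Tl⁺(aq) + Al(s) → 3 Tl(s) + Al³⁺(aq); thus Q = [Al³⁺(aq)] / [Tl⁺(aq)]^3.
Solving for the unknown gives log [Al³⁺(aq)] = −1.697, so [Al³⁺(aq)] ≈ 0.020 M.

0.020 M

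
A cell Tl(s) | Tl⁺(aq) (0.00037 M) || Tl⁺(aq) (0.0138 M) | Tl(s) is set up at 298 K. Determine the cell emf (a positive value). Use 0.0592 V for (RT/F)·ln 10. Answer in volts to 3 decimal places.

0.093 V

For a concentration cell E°cell = 0, since both electrodes use the same couple.
The compartment with the higher Tl⁺(aq) concentration (0.0138 M) acts as the cathode; ions are reduced there and produced at the dilute (0.00037 M) anode.
With n = 1, Ecell = −(0.0592/1)·log([dilute]/[conc]) = −(0.0592/1)·log(0.00037/0.0138) = +0.093 V.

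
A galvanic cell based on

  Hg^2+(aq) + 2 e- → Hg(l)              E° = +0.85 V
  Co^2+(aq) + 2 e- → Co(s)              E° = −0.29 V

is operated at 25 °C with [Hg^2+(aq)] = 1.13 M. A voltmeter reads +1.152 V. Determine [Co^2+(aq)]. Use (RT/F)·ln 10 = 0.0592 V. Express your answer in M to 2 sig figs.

Hg²⁺/Hg is the cathode (higher E°); E°cell = +0.85 − (−0.29) = +1.14 V with n = 2.
Rearranging E = E° − (0.0592/n)·log Q gives log Q = 2(+1.14 − (+1.152))/0.0592 = −0.405.
For Hg^2+(aq) + Co(s) → Hg(l) + Co^2+(aq), the reaction quotient is Q = [Co^2+(aq)] / [Hg^2+(aq)].
Substituting the known concentrations and solving, log [Co^2+(aq)] = −0.352 and [Co^2+(aq)] = 0.44 M.

0.44 M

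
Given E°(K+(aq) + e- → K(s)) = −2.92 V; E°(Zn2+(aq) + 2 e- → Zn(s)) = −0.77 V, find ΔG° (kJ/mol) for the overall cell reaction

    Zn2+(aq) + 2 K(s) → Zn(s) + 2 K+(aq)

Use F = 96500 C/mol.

In the reaction as written Zn2+(aq) is reduced, so the Zn²⁺/Zn couple is the cathode and K⁺/K is the anode.
E°cell = −0.77 − (−2.92) = +2.15 V; balancing electrons gives n = 2.
ΔG° = −nFE°cell = −(2)(96500)(+2.15) J/mol = −415 kJ/mol.

−415 kJ/mol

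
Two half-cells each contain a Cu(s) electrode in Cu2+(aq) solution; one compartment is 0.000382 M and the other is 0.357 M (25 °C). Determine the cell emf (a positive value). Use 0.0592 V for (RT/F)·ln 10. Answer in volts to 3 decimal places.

For a concentration cell E°cell = 0, since both electrodes use the same couple.
The compartment with the higher Cu2+(aq) concentration (0.357 M) acts as the cathode; ions are reduced there and produced at the dilute (0.000382 M) anode.
With n = 2, Ecell = −(0.0592/2)·log([dilute]/[conc]) = −(0.0592/2)·log(0.000382/0.357) = +0.088 V.

0.088 V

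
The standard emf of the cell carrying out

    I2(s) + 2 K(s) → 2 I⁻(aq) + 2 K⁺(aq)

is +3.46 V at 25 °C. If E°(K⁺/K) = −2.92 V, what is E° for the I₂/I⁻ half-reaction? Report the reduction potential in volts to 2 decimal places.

In the reaction as written the I₂/I⁻ couple is reduced (cathode) and K⁺/K is oxidized (anode), so E°cell = E°(I₂/I⁻) − E°(K⁺/K).
E°(I₂/I⁻) = E°cell + E°(anode) = +3.46 + (−2.92) = +0.54 V.

+0.54 V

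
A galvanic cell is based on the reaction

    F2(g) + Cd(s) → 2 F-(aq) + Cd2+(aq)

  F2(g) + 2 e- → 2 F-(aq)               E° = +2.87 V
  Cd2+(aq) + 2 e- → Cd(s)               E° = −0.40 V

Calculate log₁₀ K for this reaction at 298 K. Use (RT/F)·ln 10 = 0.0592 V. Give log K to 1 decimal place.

log K = 110.5

The F₂/F⁻ couple is reduced (cathode); E°cell = +2.87 − (−0.40) = +3.27 V with n = 2.
At equilibrium E = 0, so log K = nE°cell / 0.0592 = (2)(+3.27) / 0.0592 = 110.5.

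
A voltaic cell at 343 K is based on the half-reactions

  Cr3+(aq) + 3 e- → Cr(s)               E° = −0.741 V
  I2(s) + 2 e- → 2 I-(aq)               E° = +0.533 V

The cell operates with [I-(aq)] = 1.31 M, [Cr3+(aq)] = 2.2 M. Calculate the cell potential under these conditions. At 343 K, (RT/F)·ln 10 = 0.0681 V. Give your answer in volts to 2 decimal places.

I₂/I⁻ is reduced (cathode, E° = +0.533 V) and Cr³⁺/Cr is oxidized (anode).
E°cell = E°cat − E°an = +0.533 − (−0.741) = +1.274 V; n = 6.
For the overall reaction 3 I2(s) + 2 Cr(s) → 6 I-(aq) + 2 Cr3+(aq), Q = [I-(aq)]^6·[Cr3+(aq)]^2 = 24.5, giving log Q = 1.388.
Applying E = E° − (RT ln10/nF)·log Q gives +1.274 − (0.0681/6)(1.388) = +1.26 V.

+1.26 V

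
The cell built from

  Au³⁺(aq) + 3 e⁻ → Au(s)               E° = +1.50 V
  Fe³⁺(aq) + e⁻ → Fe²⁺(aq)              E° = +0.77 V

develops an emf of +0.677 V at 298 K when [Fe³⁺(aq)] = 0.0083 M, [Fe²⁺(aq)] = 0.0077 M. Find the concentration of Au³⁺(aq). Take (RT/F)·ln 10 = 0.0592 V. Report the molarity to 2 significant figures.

0.0026 M

The Au³⁺/Au couple has the larger reduction potential, so it is the cathode: E°cell = +1.50 − (+0.77) = +0.73 V and n = 3.
Rearranging E = E° − (0.0592/n)·log Q gives log Q = 3(+0.73 − (+0.677))/0.0592 = 2.686.
For Au³⁺(aq) + 3 Fe²⁺(aq) → Au(s) + 3 Fe³⁺(aq), the reaction quotient is Q = [Fe³⁺(aq)]^3 / ([Au³⁺(aq)]·[Fe²⁺(aq)]^3).
Substituting the known concentrations and solving, log [Au³⁺(aq)] = −2.588 and [Au³⁺(aq)] = 0.0026 M.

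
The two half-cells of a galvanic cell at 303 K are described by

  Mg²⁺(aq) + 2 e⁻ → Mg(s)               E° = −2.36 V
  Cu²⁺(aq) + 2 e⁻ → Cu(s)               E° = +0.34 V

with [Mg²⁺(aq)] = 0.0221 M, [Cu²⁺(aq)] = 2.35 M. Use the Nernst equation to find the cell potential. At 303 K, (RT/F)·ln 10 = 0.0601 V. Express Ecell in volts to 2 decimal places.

+2.76 V

Since E°(Cu²⁺/Cu) > E°(Mg²⁺/Mg), Cu²⁺/Cu serves as the cathode.
E°cell = +0.34 − (−2.36) = +2.70 V, with n = 2 electrons transferred.
Balancing gives Cu²⁺(aq) + Mg(s) → Cu(s) + Mg²⁺(aq); hence Q = [Mg²⁺(aq)] / [Cu²⁺(aq)] = 0.0094 (log Q = −2.027).
E = E° − (0.0601/n)·log Q = +2.70 − (0.0601/2)(−2.027) = +2.76 V.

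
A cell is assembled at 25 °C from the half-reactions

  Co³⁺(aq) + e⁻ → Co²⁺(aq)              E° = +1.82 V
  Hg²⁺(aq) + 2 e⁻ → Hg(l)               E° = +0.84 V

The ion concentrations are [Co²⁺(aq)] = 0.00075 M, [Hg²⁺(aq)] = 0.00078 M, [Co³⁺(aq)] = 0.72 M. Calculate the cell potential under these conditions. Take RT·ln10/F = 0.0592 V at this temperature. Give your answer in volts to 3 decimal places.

Since E°(Co³⁺/Co²⁺) > E°(Hg²⁺/Hg), Co³⁺/Co²⁺ serves as the cathode.
E°cell = +1.82 − (+0.84) = +0.98 V, with n = 2 electrons transferred.
Balancing gives 2 Co³⁺(aq) + Hg(l) → 2 Co²⁺(aq) + Hg²⁺(aq); hence Q = ([Co²⁺(aq)]^2·[Hg²⁺(aq)]) / [Co³⁺(aq)]^2 = 8.46×10^−10 (log Q = −9.072).
E = E° − (0.0592/n)·log Q = +0.98 − (0.0592/2)(−9.072) = +1.249 V.

+1.249 V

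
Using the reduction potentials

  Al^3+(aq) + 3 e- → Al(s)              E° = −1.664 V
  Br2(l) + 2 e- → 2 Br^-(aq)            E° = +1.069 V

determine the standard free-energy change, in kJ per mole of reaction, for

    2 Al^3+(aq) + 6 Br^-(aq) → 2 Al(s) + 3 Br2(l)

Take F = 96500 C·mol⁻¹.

In the reaction as written Al^3+(aq) is reduced, so the Al³⁺/Al couple is the cathode and Br₂/Br⁻ is the anode.
E°cell = −1.664 − (+1.069) = −2.733 V; balancing electrons gives n = 6.
ΔG° = −nFE°cell = −(6)(96500)(−2.733) J/mol = +1582 kJ/mol.

+1582 kJ/mol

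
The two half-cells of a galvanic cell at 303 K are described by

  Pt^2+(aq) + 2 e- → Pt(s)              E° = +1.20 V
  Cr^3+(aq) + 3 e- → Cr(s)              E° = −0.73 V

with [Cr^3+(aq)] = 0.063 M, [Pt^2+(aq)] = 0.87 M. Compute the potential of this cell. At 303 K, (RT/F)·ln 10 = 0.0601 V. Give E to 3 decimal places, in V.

The Pt²⁺/Pt couple has the more positive E°, so it is the cathode; Cr³⁺/Cr is the anode.
E°cell = +1.20 − (−0.73) = +1.93 V, with n = 6 electrons transferred.
The balanced reaction is 3 Pt^2+(aq) + 2 Cr(s) → 3 Pt(s) + 2 Cr^3+(aq), so Q = [Cr^3+(aq)]^2 / [Pt^2+(aq)]^3 = 0.00603 and log Q = −2.220.
Applying E = E° − (RT ln10/nF)·log Q gives +1.93 − (0.0601/6)(−2.220) = +1.952 V.

+1.952 V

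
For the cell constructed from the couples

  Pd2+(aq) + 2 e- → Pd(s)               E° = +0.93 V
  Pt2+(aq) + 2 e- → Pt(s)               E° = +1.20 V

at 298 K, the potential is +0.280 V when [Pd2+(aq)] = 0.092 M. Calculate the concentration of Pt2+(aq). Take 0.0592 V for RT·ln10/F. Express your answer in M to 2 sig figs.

0.20 M

Pt²⁺/Pt is the cathode (higher E°); E°cell = +1.20 − (+0.93) = +0.27 V with n = 2.
From the Nernst equation, log Q = n(E° − E)/0.0592 = 2·(+0.27 − (+0.280))/0.0592 = −0.338.
For Pt2+(aq) + Pd(s) → Pt(s) + Pd2+(aq), the reaction quotient is Q = [Pd2+(aq)] / [Pt2+(aq)].
Solving for the unknown gives log [Pt2+(aq)] = −0.698, so [Pt2+(aq)] ≈ 0.20 M.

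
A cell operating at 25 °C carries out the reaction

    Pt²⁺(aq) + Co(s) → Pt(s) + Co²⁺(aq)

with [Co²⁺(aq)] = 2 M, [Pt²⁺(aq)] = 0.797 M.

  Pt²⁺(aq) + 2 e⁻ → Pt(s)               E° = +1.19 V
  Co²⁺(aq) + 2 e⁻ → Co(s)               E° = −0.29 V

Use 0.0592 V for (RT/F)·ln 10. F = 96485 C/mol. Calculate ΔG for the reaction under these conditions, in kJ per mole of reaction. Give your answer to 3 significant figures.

E°cell = +1.19 − (−0.29) = +1.48 V; the balanced reaction transfers n = 2 electrons.
The reaction quotient is [Co²⁺(aq)] / [Pt²⁺(aq)] = 2.51; by Nernst, E = +1.48 − (0.0592/2)(0.400) = +1.4682 V.
ΔG = −nFE = −(2)(96485)(+1.4682) J/mol = −283 kJ/mol.

−283 kJ/mol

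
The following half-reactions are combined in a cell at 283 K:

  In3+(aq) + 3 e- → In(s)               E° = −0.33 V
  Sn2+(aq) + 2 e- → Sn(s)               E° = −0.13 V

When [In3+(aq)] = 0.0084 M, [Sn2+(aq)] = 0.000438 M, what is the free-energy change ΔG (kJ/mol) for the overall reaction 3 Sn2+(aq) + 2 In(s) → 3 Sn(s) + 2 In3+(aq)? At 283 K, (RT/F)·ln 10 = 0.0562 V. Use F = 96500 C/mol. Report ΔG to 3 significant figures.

E°cell = −0.13 − (−0.33) = +0.20 V; the balanced reaction transfers n = 6 electrons.
The reaction quotient is [In3+(aq)]^2 / [Sn2+(aq)]^3 = 8.4×10^5; by Nernst, E = +0.20 − (0.0562/6)(5.924) = +0.1445 V.
Finally ΔG = −nFE = −(6)(96500 C/mol)(+0.1445 V) = −83.7 kJ/mol.

−83.7 kJ/mol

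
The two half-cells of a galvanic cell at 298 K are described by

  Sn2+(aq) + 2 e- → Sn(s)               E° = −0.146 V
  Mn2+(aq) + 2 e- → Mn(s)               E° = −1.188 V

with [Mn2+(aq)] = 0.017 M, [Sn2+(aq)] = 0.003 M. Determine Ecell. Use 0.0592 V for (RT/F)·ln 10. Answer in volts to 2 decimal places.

Since E°(Sn²⁺/Sn) > E°(Mn²⁺/Mn), Sn²⁺/Sn serves as the cathode.
The standard potential is −0.146 − (−1.188) = +1.042 V and the balanced reaction transfers n = 2 electrons.
The balanced reaction is Sn2+(aq) + Mn(s) → Sn(s) + Mn2+(aq), so Q = [Mn2+(aq)] / [Sn2+(aq)] = 5.67 and log Q = 0.753.
E = E° − (0.0592/n)·log Q = +1.042 − (0.0592/2)(0.753) = +1.02 V.

+1.02 V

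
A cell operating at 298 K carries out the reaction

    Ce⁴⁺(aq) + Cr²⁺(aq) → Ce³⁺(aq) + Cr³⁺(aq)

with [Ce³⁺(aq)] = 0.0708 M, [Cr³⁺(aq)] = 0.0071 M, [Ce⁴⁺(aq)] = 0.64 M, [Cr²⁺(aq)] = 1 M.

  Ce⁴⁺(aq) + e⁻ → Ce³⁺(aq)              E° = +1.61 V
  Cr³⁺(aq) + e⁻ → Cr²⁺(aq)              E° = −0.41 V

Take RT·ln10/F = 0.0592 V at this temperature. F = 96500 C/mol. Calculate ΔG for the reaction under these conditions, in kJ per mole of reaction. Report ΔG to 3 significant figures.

The standard cell potential is +1.61 − (−0.41) = +2.02 V, with n = 1 electron in the balanced equation.
Q = ([Ce³⁺(aq)]·[Cr³⁺(aq)]) / ([Ce⁴⁺(aq)]·[Cr²⁺(aq)]) = 0.000785, so log Q = −3.105 and E = +2.02 − (0.0592/1)(−3.105) = +2.2038 V.
Then ΔG = −nFE = −1 × 96500 × +2.2038 J/mol = −213 kJ/mol.

−213 kJ/mol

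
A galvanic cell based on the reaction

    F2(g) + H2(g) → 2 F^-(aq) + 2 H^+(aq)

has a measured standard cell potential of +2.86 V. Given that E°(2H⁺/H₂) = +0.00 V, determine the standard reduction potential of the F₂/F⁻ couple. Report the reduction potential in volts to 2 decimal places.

+2.86 V

In the reaction as written the F₂/F⁻ couple is reduced (cathode) and 2H⁺/H₂ is oxidized (anode), so E°cell = E°(F₂/F⁻) − E°(2H⁺/H₂).
E°(F₂/F⁻) = E°cell + E°(anode) = +2.86 + (+0.00) = +2.86 V.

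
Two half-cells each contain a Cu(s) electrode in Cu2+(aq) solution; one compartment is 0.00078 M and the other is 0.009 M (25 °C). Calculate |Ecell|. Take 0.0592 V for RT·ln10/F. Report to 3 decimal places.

For a concentration cell E°cell = 0, since both electrodes use the same couple.
The compartment with the higher Cu2+(aq) concentration (0.009 M) acts as the cathode; ions are reduced there and produced at the dilute (0.00078 M) anode.
With n = 2, Ecell = −(0.0592/2)·log([dilute]/[conc]) = −(0.0592/2)·log(0.00078/0.009) = +0.031 V.

0.031 V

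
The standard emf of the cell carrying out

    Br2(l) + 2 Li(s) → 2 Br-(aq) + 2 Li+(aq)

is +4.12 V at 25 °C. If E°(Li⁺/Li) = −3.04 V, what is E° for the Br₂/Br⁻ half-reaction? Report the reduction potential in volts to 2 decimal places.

+1.08 V

In the reaction as written the Br₂/Br⁻ couple is reduced (cathode) and Li⁺/Li is oxidized (anode), so E°cell = E°(Br₂/Br⁻) − E°(Li⁺/Li).
E°(Br₂/Br⁻) = E°cell + E°(anode) = +4.12 + (−3.04) = +1.08 V.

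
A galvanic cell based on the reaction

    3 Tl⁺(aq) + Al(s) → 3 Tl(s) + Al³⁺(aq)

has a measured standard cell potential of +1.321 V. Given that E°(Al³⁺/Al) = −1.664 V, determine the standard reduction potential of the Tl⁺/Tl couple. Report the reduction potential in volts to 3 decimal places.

In the reaction as written the Tl⁺/Tl couple is reduced (cathode) and Al³⁺/Al is oxidized (anode), so E°cell = E°(Tl⁺/Tl) − E°(Al³⁺/Al).
E°(Tl⁺/Tl) = E°cell + E°(anode) = +1.321 + (−1.664) = −0.343 V.

−0.343 V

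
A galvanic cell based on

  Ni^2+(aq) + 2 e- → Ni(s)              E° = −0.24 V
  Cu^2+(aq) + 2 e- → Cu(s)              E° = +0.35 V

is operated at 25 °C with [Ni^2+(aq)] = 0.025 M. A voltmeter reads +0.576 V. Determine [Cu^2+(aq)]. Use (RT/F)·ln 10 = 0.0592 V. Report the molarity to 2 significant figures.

0.0084 M

With Cu²⁺/Cu at the cathode and Ni²⁺/Ni at the anode, E°cell = +0.35 − (−0.24) = +0.59 V (n = 2).
Rearranging E = E° − (0.0592/n)·log Q gives log Q = 2(+0.59 − (+0.576))/0.0592 = 0.473.
The balanced reaction is Cu^2+(aq) + Ni(s) → Cu(s) + Ni^2+(aq), so Q = [Ni^2+(aq)] / [Cu^2+(aq)].
Substituting the known concentrations and solving, log [Cu^2+(aq)] = −2.075 and [Cu^2+(aq)] = 0.0084 M.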